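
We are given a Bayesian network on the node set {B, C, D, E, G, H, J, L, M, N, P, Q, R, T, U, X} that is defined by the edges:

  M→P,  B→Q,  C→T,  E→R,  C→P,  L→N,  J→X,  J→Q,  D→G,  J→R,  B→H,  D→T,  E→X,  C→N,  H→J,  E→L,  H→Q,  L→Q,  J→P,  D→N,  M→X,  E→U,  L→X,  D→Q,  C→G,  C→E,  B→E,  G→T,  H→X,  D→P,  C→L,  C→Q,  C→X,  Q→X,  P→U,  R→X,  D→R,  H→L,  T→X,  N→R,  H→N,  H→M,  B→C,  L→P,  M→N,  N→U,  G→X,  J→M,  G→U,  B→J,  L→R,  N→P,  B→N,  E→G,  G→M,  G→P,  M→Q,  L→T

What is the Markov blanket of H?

Recall MB(v) = parents ∪ children ∪ spouses, where spouses are the other parents of v's children.
H's parents: B.
Ch(H) = {J, L, M, N, Q, X}.
Parents of each child, excluding H:
  J: B
  L: C, E
  M: G, J
  N: B, C, D, L, M
  Q: B, C, D, J, L, M
  X: C, E, G, J, L, M, Q, R, T
Union: {B} ∪ {J, L, M, N, Q, X} ∪ {B, C, D, E, G, J, L, M, Q, R, T} = {B, C, D, E, G, J, L, M, N, Q, R, T, X}.

{B, C, D, E, G, J, L, M, N, Q, R, T, X}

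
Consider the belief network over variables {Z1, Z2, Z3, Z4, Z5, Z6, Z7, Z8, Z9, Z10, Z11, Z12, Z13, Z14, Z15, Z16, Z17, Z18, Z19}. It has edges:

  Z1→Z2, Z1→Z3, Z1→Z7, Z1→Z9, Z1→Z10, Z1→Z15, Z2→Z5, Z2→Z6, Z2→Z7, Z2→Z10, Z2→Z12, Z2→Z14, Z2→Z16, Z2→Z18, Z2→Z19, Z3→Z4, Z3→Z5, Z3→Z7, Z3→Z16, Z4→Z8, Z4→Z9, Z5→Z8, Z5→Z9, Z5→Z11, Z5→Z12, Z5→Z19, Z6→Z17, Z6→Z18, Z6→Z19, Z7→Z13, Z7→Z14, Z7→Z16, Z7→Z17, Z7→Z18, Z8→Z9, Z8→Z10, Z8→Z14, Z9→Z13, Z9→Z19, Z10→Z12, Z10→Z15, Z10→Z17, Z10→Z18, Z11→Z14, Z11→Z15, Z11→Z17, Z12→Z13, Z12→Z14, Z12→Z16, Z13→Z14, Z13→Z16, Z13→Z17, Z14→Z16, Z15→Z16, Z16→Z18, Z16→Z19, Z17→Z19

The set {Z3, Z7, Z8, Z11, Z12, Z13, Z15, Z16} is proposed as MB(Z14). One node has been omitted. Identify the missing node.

Parents of Z14: Z2, Z7, Z8, Z11, Z12, Z13.
Z14's children: Z16.
Parents of each child, excluding Z14:
  Z16's other parents are Z2, Z3, Z7, Z12, Z13, Z15.
MB(Z14) = {Z2, Z3, Z7, Z8, Z11, Z12, Z13, Z15, Z16}.
Comparing with the claimed set, Z2 is missing.

Z2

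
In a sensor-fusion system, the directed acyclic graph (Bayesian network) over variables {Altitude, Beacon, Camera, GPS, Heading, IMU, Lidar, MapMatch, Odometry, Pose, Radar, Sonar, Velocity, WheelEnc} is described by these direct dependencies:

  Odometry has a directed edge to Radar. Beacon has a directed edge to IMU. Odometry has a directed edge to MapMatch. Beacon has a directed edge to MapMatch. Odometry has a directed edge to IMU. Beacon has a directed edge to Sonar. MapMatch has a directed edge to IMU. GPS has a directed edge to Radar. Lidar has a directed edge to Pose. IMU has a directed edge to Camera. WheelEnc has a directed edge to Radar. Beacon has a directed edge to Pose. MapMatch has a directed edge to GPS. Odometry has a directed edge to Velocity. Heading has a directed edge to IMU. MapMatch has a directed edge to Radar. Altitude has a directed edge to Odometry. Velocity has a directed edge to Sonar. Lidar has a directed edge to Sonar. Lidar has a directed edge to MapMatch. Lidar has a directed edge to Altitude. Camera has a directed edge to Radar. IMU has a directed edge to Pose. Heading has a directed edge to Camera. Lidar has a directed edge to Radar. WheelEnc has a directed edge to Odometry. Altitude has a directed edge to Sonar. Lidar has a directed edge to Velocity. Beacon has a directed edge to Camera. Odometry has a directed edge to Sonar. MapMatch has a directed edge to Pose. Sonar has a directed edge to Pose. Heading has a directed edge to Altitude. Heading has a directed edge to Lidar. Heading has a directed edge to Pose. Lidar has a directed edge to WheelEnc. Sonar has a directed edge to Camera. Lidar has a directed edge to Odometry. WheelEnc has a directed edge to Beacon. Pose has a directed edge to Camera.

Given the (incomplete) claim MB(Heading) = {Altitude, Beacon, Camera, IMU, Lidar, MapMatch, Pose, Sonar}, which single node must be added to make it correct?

Odometry

Pa(Heading) = {}.
Ch(Heading) = {Altitude, Camera, IMU, Lidar, Pose}.
For each child, the remaining parents (spouses of Heading):
  Lidar: no additional parents.
  Altitude also has parent Lidar.
  IMU also has parents Beacon, MapMatch, Odometry.
  parents(Pose) \ {Heading} = {Beacon, IMU, Lidar, MapMatch, Sonar}.
  Camera's other parents are Beacon, IMU, Pose, Sonar.
MB(Heading) = {Altitude, Beacon, Camera, IMU, Lidar, MapMatch, Odometry, Pose, Sonar}.
Comparing with the claimed set, Odometry is missing.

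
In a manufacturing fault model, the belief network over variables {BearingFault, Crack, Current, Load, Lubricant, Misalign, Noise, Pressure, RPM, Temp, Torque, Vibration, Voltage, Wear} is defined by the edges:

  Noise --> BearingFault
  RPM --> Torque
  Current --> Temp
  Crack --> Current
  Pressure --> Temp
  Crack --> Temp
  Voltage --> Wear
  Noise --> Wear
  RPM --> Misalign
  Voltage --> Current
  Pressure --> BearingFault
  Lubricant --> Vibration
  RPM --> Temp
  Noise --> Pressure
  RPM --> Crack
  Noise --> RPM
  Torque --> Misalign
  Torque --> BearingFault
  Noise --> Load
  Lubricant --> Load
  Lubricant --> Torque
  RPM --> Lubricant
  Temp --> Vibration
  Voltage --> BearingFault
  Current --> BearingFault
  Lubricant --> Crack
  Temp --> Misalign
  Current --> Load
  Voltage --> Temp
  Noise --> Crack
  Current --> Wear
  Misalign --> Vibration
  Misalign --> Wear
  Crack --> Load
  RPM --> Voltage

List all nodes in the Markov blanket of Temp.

{Crack, Current, Lubricant, Misalign, Pressure, RPM, Torque, Vibration, Voltage}

Temp has parents Crack, Current, Pressure, RPM, Voltage.
Ch(Temp) = {Misalign, Vibration}.
Parents of each child, excluding Temp:
  Misalign also has parents RPM, Torque.
  Vibration also has parents Lubricant, Misalign.
MB(Temp) = {Crack, Current, Lubricant, Misalign, Pressure, RPM, Torque, Vibration, Voltage}.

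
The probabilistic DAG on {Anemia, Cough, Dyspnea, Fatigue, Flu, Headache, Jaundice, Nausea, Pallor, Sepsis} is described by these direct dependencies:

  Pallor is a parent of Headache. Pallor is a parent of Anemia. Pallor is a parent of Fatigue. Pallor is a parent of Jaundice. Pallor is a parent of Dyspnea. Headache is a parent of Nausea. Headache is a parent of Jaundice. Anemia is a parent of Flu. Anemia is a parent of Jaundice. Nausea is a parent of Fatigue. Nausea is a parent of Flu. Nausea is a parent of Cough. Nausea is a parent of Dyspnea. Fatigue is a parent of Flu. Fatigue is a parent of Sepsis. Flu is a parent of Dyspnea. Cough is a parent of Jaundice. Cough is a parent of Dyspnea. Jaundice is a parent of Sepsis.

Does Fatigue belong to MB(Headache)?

No

By definition, MB(Headache) is built from Headache's parents, Headache's children, and the co-parents of Headache.
Headache has parent Pallor.
Ch(Headache) = {Jaundice, Nausea}.
For each child, the remaining parents (spouses of Headache):
  Nausea: —
  Jaundice: Anemia, Cough, Pallor
MB(Headache) = {Anemia, Cough, Jaundice, Nausea, Pallor}; Fatigue is not in this set.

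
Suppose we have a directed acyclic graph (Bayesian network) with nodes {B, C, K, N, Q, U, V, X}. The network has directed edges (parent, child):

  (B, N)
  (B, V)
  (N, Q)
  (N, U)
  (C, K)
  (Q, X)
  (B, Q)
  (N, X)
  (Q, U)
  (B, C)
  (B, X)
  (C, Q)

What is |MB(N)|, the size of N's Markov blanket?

5

Children of N: Q, U, X.
Parents of N: B.
Co-parents of N (other parents of its children):
  Q's other parents are B, C.
  parents(U) \ {N} = {Q}.
  parents(X) \ {N} = {B, Q}.
MB(N) = {B, C, Q, U, X}, which has 5 nodes.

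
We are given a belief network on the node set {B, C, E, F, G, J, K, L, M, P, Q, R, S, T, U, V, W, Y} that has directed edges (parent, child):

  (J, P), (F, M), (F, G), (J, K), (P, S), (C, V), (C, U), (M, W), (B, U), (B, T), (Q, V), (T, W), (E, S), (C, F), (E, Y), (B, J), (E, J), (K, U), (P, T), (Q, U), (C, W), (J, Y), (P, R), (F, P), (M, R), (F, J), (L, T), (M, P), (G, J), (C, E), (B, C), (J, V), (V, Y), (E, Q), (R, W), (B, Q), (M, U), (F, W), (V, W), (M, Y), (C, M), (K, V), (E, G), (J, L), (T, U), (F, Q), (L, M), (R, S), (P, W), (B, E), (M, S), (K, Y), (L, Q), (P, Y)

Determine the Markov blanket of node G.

A node's Markov blanket = Pa ∪ Ch ∪ (parents of Ch other than the node itself).
Pa(G) = {E, F}.
G has child J.
Co-parents of G (other parents of its children):
  J's other parents are B, E, F.
MB(G) = {B, E, F, J}.

{B, E, F, J}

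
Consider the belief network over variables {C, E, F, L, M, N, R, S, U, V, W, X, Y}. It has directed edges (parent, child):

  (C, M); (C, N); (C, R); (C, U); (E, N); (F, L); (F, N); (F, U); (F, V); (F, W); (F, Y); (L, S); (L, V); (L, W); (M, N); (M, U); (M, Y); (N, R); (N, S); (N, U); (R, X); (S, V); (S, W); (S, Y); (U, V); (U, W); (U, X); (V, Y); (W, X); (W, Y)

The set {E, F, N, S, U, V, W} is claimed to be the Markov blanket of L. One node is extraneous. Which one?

By definition, MB(L) is built from L's parents, L's children, and the co-parents of L.
Children of L: S, V, W.
Pa(L) = {F}.
Parents of each child, excluding L:
  S: N
  V: F, S, U
  W: F, S, U
MB(L) = {F, N, S, U, V, W}.
E is neither a parent, child, nor co-parent of L, so it does not belong.

E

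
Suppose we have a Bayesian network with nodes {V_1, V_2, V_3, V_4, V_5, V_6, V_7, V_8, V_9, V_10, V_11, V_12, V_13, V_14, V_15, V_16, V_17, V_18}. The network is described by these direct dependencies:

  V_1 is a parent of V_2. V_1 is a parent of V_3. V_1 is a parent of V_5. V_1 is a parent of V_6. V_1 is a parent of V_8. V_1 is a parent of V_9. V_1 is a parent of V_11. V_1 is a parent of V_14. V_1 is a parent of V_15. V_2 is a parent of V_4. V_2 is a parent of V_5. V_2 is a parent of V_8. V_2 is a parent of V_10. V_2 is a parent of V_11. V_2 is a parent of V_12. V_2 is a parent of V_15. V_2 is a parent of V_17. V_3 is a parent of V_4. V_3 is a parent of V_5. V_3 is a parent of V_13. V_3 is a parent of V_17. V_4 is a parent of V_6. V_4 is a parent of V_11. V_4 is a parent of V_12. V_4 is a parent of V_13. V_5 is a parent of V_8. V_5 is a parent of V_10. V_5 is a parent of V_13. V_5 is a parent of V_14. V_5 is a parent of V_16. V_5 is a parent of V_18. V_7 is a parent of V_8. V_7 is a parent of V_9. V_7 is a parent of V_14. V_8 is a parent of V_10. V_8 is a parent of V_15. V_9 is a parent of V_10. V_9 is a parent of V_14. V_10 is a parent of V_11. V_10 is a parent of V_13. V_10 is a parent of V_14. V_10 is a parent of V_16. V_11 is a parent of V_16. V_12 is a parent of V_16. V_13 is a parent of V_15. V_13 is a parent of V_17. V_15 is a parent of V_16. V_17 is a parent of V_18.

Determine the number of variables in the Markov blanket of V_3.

Pa(V_3) = {V_1}.
V_3 has children V_4, V_5, V_13, V_17.
Co-parents of V_3 (other parents of its children):
  V_4 also has parent V_2.
  parents(V_5) \ {V_3} = {V_1, V_2}.
  parents(V_13) \ {V_3} = {V_4, V_5, V_10}.
  V_17 also has parents V_2, V_13.
MB(V_3) = {V_1, V_2, V_4, V_5, V_10, V_13, V_17}, which has 7 nodes.

7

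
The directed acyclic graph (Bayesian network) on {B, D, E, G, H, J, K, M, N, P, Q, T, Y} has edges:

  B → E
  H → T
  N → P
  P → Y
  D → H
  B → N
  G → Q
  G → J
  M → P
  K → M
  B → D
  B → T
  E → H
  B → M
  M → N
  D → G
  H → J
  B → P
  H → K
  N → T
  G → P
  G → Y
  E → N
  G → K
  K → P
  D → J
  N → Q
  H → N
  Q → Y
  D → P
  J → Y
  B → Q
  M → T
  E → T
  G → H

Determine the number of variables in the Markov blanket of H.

9

A node's Markov blanket = Pa ∪ Ch ∪ (parents of Ch other than the node itself).
Children of H: J, K, N, T.
Parents of H: D, E, G.
For each child, the remaining parents (spouses of H):
  parents(J) \ {H} = {D, G}.
  parents(K) \ {H} = {G}.
  parents(N) \ {H} = {B, E, M}.
  parents(T) \ {H} = {B, E, M, N}.
MB(H) = {B, D, E, G, J, K, M, N, T}, which has 9 nodes.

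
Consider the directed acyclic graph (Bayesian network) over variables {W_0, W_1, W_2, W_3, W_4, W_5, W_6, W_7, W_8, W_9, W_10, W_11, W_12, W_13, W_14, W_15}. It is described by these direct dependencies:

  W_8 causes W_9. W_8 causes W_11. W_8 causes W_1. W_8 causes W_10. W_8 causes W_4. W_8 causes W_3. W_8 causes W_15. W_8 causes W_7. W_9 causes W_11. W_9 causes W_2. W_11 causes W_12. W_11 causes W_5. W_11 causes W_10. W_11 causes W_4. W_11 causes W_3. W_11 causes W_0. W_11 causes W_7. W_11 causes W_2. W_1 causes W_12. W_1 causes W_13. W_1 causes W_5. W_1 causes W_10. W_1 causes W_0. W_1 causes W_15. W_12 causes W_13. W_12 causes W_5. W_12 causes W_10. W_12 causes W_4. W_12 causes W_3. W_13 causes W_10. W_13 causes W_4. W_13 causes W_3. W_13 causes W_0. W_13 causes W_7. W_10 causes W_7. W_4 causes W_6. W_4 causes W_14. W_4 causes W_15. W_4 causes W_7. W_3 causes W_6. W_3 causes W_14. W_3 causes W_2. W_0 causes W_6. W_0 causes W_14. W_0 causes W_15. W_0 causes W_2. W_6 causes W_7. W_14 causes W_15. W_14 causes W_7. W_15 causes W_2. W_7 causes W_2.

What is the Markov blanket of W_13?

Parents of W_13: W_1, W_12.
Children of W_13: W_0, W_3, W_4, W_7, W_10.
Co-parents of W_13 (other parents of its children):
  parents(W_10) \ {W_13} = {W_1, W_8, W_11, W_12}.
  parents(W_4) \ {W_13} = {W_8, W_11, W_12}.
  W_3's other parents are W_8, W_11, W_12.
  W_0 also has parents W_1, W_11.
  parents(W_7) \ {W_13} = {W_4, W_6, W_8, W_10, W_11, W_14}.
MB(W_13) = {W_0, W_1, W_3, W_4, W_6, W_7, W_8, W_10, W_11, W_12, W_14}.

{W_0, W_1, W_3, W_4, W_6, W_7, W_8, W_10, W_11, W_12, W_14}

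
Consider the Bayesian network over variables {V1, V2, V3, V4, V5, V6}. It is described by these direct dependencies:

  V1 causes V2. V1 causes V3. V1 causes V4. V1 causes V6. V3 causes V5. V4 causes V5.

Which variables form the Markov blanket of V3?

{V1, V4, V5}

Pa(V3) = {V1}.
Ch(V3) = {V5}.
Parents of each child, excluding V3:
  V5's other parent is V4.
MB(V3) = {V1, V4, V5}.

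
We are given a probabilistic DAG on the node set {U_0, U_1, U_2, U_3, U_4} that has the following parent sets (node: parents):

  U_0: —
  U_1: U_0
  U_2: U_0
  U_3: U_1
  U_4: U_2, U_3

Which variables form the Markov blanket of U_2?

The Markov blanket of a node is its parents, its children, and the other parents of its children.
U_2's parents: U_0.
U_2's children: U_4.
Parents of each child, excluding U_2:
  U_4's other parent is U_3.
Union: {U_0} ∪ {U_4} ∪ {U_3} = {U_0, U_3, U_4}.

{U_0, U_3, U_4}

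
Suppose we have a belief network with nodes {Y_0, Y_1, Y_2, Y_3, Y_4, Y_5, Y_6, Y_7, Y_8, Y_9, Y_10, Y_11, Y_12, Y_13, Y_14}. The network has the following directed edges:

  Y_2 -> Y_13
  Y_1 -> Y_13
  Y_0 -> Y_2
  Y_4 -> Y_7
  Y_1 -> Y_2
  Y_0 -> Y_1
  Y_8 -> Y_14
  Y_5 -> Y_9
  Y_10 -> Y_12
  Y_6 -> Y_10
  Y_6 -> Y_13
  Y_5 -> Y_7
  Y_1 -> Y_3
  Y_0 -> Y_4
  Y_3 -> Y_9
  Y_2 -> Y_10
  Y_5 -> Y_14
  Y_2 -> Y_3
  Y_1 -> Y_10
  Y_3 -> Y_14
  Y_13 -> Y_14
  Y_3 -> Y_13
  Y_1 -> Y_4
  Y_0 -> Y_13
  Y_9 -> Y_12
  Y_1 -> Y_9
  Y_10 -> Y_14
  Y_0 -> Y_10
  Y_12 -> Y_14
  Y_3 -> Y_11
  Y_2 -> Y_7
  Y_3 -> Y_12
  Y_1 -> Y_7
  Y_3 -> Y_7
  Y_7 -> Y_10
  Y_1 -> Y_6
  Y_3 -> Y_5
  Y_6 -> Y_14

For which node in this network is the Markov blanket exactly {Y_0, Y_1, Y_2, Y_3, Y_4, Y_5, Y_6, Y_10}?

Y_7

The target node must have every member of {Y_0, Y_1, Y_2, Y_3, Y_4, Y_5, Y_6, Y_10} as a parent, child, or co-parent, and no others.
Parents of Y_7: Y_1, Y_2, Y_3, Y_4, Y_5; children: Y_10; co-parents: Y_0, Y_1, Y_2, Y_6.
These exactly cover the given set, so the node is Y_7.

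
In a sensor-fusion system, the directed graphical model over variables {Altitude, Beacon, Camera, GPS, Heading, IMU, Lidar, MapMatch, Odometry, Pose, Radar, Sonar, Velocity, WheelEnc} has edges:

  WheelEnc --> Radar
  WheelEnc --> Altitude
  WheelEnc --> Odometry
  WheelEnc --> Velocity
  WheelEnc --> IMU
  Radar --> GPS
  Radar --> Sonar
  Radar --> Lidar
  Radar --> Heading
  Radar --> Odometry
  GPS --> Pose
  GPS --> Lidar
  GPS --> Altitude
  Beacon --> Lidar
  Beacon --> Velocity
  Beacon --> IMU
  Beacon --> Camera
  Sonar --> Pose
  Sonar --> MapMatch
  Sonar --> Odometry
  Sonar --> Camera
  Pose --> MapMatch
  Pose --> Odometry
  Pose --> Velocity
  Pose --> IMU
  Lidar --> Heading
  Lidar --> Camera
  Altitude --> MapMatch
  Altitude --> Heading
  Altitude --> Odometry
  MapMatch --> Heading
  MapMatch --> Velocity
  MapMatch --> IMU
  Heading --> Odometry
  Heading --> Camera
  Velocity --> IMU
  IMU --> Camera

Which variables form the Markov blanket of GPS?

Pa(GPS) = {Radar}.
Ch(GPS) = {Altitude, Lidar, Pose}.
Co-parents of GPS (other parents of its children):
  Pose: Sonar
  Lidar: Beacon, Radar
  Altitude: WheelEnc
So the Markov blanket of GPS is {Altitude, Beacon, Lidar, Pose, Radar, Sonar, WheelEnc}.

{Altitude, Beacon, Lidar, Pose, Radar, Sonar, WheelEnc}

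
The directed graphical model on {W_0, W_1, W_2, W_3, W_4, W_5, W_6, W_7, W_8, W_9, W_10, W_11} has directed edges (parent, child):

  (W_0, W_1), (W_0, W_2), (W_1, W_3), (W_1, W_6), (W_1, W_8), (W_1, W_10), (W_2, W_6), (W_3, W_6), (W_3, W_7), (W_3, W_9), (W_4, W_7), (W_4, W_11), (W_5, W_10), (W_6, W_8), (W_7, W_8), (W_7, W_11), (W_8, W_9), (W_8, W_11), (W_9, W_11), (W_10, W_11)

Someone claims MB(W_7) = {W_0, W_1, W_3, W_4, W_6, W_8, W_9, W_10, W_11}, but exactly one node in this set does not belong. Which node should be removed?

W_0

By definition, MB(W_7) is built from W_7's parents, W_7's children, and the co-parents of W_7.
Ch(W_7) = {W_8, W_11}.
W_7's parents: W_3, W_4.
Parents of each child, excluding W_7:
  parents(W_8) \ {W_7} = {W_1, W_6}.
  parents(W_11) \ {W_7} = {W_4, W_8, W_9, W_10}.
MB(W_7) = {W_1, W_3, W_4, W_6, W_8, W_9, W_10, W_11}.
W_0 is neither a parent, child, nor co-parent of W_7, so it does not belong.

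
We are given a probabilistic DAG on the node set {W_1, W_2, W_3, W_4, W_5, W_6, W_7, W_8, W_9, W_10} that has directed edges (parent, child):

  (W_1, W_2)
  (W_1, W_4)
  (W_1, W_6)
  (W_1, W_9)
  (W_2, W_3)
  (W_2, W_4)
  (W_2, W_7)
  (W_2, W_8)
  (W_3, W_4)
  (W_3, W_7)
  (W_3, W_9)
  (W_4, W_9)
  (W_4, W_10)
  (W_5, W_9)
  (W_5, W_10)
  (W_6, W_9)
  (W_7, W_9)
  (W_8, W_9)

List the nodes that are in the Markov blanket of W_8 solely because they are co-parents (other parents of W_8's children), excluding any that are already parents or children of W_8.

Children of W_8: W_9.
  W_9's other parents are W_1, W_3, W_4, W_5, W_6, W_7.
Excluding nodes already adjacent to W_8 (W_2, W_9), the co-parent-only contribution is {W_1, W_3, W_4, W_5, W_6, W_7}.

{W_1, W_3, W_4, W_5, W_6, W_7}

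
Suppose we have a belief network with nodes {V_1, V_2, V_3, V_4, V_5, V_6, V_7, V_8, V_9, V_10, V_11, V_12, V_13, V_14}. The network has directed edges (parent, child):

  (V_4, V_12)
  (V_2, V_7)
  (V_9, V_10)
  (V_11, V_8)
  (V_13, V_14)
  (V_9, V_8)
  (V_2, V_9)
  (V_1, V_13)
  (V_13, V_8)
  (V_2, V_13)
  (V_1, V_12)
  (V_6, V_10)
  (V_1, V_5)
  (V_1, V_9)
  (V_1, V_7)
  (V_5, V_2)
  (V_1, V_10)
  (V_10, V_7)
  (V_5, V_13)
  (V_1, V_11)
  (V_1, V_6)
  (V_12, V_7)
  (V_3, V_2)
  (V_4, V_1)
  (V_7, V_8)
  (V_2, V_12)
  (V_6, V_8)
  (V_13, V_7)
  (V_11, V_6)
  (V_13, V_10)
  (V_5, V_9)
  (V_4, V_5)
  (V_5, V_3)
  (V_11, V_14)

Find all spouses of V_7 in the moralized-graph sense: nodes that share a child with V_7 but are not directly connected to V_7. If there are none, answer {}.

{V_6, V_9, V_11}

Children of V_7: V_8.
  parents(V_8) \ {V_7} = {V_6, V_9, V_11, V_13}.
Excluding nodes already adjacent to V_7 (V_1, V_2, V_8, V_10, V_12, V_13), the co-parent-only contribution is {V_6, V_9, V_11}.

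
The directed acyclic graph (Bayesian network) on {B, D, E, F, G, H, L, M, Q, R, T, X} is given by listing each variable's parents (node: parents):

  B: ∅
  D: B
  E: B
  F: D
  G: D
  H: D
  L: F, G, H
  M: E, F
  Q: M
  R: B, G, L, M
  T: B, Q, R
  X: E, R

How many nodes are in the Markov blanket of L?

6

The Markov blanket of a node is its parents, its children, and the other parents of its children.
L has child R.
Parents of L: F, G, H.
For each child, the remaining parents (spouses of L):
  R: B, G, M
MB(L) = {B, F, G, H, M, R}, which has 6 nodes.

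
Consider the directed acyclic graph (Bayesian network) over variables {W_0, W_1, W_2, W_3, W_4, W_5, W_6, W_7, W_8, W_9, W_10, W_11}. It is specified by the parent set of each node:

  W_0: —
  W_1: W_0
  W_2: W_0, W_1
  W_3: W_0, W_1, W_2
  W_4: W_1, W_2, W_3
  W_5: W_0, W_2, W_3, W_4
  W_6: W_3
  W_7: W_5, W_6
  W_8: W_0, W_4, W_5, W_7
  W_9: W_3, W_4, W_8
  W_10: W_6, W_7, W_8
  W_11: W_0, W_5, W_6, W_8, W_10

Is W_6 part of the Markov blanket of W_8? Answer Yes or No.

Yes

W_6 is a co-parent of W_8: both are parents of W_10, W_11.
So W_6 ∈ MB(W_8).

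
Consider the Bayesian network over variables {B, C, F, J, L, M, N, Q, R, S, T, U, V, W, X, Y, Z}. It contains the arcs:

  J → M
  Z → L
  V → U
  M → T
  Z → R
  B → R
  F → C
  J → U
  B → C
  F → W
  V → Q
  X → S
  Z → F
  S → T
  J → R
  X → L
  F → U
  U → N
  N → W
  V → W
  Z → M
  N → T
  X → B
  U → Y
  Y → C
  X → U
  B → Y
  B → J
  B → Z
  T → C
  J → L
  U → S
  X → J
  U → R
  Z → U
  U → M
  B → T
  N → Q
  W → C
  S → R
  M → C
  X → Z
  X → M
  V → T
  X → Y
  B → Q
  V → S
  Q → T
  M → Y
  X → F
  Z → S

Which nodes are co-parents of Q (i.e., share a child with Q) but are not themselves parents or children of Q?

Children of Q: T.
  T also has parents B, M, N, S, V.
Excluding nodes already adjacent to Q (B, N, T, V), the co-parent-only contribution is {M, S}.

{M, S}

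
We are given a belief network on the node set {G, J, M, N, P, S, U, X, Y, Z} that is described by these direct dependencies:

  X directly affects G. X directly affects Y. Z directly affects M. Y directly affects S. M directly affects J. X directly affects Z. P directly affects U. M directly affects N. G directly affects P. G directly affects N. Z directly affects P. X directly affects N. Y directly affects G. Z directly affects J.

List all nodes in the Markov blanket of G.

{M, N, P, X, Y, Z}

Pa(G) = {X, Y}.
Ch(G) = {N, P}.
Co-parents of G (other parents of its children):
  N also has parents M, X.
  parents(P) \ {G} = {Z}.
Union: {X, Y} ∪ {N, P} ∪ {M, X, Z} = {M, N, P, X, Y, Z}.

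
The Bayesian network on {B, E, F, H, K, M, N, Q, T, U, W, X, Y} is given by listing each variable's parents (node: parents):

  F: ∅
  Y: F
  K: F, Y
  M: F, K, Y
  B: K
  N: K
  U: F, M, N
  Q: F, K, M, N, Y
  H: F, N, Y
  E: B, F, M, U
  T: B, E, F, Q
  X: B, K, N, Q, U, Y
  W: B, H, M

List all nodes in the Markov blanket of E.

{B, F, M, Q, T, U}

A node's Markov blanket = Pa ∪ Ch ∪ (parents of Ch other than the node itself).
E's parents: B, F, M, U.
E's children: T.
Co-parents of E (other parents of its children):
  T: B, F, Q
MB(E) = {B, F, M, Q, T, U}.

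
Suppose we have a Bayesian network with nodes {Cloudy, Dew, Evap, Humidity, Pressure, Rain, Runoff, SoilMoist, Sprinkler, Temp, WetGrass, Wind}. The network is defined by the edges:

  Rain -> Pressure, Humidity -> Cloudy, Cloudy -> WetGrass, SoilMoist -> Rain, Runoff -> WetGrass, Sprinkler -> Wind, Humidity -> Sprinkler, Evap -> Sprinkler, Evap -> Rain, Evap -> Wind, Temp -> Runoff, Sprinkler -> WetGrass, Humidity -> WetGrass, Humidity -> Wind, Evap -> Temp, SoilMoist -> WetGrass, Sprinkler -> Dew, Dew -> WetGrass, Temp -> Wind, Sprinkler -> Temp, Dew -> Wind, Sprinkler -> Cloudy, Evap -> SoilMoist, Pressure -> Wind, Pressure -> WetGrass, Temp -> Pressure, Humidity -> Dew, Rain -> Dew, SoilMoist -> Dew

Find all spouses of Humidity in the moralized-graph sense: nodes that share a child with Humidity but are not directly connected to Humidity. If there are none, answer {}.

{Evap, Pressure, Rain, Runoff, SoilMoist, Temp}

Children of Humidity: Cloudy, Dew, Sprinkler, WetGrass, Wind.
  parents(Sprinkler) \ {Humidity} = {Evap}.
  Cloudy also has parent Sprinkler.
  Dew also has parents Rain, SoilMoist, Sprinkler.
  WetGrass's other parents are Cloudy, Dew, Pressure, Runoff, SoilMoist, Sprinkler.
  Wind's other parents are Dew, Evap, Pressure, Sprinkler, Temp.
Excluding nodes already adjacent to Humidity (Cloudy, Dew, Sprinkler, WetGrass, Wind), the co-parent-only contribution is {Evap, Pressure, Rain, Runoff, SoilMoist, Temp}.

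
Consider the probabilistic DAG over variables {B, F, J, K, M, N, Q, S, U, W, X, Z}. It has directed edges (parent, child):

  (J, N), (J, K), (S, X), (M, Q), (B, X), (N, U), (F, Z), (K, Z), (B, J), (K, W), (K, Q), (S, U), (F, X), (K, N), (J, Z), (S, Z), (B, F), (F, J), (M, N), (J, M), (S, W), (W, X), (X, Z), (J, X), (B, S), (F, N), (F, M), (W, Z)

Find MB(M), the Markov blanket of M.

{F, J, K, N, Q}

The Markov blanket of a node is its parents, its children, and the other parents of its children.
M's parents: F, J.
Ch(M) = {N, Q}.
Parents of each child, excluding M:
  N: F, J, K
  Q: K
MB(M) = {F, J, K, N, Q}.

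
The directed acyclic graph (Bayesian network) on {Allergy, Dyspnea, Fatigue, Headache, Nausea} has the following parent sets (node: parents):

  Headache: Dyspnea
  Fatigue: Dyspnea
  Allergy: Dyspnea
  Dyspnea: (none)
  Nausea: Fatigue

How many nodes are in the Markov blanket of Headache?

1

Headache's children: none.
Parents of Headache: Dyspnea.
With no children, Headache has no spouses; the co-parent set is empty.
MB(Headache) = {Dyspnea}, which has 1 node.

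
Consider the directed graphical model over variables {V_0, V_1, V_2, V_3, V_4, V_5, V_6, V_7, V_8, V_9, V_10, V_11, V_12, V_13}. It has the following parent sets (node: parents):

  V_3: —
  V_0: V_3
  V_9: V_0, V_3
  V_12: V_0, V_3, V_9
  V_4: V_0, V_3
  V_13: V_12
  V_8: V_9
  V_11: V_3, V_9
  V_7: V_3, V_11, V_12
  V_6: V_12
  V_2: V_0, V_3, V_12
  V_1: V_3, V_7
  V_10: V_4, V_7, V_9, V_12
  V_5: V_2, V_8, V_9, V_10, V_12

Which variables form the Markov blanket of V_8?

V_8 has parent V_9.
Children of V_8: V_5.
Co-parents of V_8 (other parents of its children):
  parents(V_5) \ {V_8} = {V_2, V_9, V_10, V_12}.
Union: {V_9} ∪ {V_5} ∪ {V_2, V_9, V_10, V_12} = {V_2, V_5, V_9, V_10, V_12}.

{V_2, V_5, V_9, V_10, V_12}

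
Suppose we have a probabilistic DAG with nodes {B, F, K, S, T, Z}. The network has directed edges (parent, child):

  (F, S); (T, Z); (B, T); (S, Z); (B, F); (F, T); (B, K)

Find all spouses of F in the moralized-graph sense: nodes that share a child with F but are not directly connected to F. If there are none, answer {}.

Children of F: S, T.
  S: —
  T: B
Excluding nodes already adjacent to F (B, S, T), the co-parent-only contribution is {}.

{}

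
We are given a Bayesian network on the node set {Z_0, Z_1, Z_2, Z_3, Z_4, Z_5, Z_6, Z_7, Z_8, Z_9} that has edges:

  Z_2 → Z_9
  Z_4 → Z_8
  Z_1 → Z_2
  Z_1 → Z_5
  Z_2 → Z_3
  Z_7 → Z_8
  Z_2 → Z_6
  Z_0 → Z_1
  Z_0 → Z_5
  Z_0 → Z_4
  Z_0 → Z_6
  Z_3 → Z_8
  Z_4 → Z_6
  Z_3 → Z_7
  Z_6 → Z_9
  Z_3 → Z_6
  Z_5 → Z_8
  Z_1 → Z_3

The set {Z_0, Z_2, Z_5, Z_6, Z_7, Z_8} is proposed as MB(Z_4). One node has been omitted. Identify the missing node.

Z_3

Recall MB(v) = parents ∪ children ∪ spouses, where spouses are the other parents of v's children.
Z_4's children: Z_6, Z_8.
Pa(Z_4) = {Z_0}.
Co-parents of Z_4 (other parents of its children):
  Z_6: Z_0, Z_2, Z_3
  Z_8: Z_3, Z_5, Z_7
MB(Z_4) = {Z_0, Z_2, Z_3, Z_5, Z_6, Z_7, Z_8}.
Comparing with the claimed set, Z_3 is missing.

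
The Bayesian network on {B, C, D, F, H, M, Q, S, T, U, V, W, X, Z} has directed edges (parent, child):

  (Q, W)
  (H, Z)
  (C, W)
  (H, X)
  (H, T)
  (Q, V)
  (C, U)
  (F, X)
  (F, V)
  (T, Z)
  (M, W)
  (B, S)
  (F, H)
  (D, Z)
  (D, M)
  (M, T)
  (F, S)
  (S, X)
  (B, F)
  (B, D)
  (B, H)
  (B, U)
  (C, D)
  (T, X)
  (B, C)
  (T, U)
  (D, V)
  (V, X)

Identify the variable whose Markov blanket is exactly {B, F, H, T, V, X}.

The target node must have every member of {B, F, H, T, V, X} as a parent, child, or co-parent, and no others.
Parents of S: B, F; children: X; co-parents: F, H, T, V.
These exactly cover the given set, so the node is S.

S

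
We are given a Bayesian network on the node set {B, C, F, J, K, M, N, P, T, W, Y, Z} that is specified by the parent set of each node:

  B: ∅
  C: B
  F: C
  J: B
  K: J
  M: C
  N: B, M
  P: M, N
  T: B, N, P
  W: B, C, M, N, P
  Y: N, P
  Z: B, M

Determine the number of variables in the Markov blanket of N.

7

Pa(N) = {B, M}.
Ch(N) = {P, T, W, Y}.
Other parents of N's children:
  parents(P) \ {N} = {M}.
  parents(T) \ {N} = {B, P}.
  W also has parents B, C, M, P.
  Y also has parent P.
MB(N) = {B, C, M, P, T, W, Y}, which has 7 nodes.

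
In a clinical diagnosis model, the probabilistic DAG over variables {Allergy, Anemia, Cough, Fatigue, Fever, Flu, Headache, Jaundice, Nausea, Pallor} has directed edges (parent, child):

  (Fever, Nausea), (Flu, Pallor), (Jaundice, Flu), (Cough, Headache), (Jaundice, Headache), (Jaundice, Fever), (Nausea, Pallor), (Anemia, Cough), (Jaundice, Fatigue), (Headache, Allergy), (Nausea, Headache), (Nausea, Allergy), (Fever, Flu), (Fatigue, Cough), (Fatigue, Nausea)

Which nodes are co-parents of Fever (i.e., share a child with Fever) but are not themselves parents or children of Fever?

{Fatigue}

Children of Fever: Flu, Nausea.
  parents(Flu) \ {Fever} = {Jaundice}.
  Nausea's other parent is Fatigue.
Excluding nodes already adjacent to Fever (Flu, Jaundice, Nausea), the co-parent-only contribution is {Fatigue}.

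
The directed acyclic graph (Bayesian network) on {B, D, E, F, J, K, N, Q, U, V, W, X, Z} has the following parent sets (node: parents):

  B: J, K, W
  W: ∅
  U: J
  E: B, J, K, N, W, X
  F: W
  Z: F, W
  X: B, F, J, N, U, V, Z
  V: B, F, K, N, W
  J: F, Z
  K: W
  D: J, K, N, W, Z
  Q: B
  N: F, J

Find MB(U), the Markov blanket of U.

{B, F, J, N, V, X, Z}

U has parent J.
U's children: X.
Parents of each child, excluding U:
  X: B, F, J, N, V, Z
MB(U) = {B, F, J, N, V, X, Z}.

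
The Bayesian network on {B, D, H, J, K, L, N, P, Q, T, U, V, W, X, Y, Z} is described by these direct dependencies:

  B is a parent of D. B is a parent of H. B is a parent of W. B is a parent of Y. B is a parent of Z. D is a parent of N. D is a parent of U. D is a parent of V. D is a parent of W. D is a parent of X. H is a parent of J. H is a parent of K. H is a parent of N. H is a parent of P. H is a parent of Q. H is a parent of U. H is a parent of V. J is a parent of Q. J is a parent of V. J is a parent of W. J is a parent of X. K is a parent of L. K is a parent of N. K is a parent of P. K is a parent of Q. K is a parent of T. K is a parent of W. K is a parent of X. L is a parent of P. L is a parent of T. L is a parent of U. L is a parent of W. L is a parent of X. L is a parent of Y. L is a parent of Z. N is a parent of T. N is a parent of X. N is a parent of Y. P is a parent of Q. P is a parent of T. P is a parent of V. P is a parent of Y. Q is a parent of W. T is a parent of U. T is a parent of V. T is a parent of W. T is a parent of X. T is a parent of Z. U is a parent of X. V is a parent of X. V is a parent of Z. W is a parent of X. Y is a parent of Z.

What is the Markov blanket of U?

The Markov blanket of a node is its parents, its children, and the other parents of its children.
U has parents D, H, L, T.
U's children: X.
Parents of each child, excluding U:
  X: D, J, K, L, N, T, V, W
MB(U) = {D, H, J, K, L, N, T, V, W, X}.

{D, H, J, K, L, N, T, V, W, X}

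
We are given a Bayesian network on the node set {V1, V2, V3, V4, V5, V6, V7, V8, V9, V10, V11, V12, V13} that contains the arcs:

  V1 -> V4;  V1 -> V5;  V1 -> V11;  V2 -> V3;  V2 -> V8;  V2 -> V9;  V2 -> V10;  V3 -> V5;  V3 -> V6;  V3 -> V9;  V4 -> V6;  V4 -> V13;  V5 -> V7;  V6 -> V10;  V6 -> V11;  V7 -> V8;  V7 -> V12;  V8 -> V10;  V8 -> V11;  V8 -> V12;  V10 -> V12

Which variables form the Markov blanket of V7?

{V2, V5, V8, V10, V12}

The Markov blanket of a node is its parents, its children, and the other parents of its children.
V7's children: V8, V12.
Pa(V7) = {V5}.
Co-parents of V7 (other parents of its children):
  parents(V8) \ {V7} = {V2}.
  V12's other parents are V8, V10.
Taking the union gives {V2, V5, V8, V10, V12}.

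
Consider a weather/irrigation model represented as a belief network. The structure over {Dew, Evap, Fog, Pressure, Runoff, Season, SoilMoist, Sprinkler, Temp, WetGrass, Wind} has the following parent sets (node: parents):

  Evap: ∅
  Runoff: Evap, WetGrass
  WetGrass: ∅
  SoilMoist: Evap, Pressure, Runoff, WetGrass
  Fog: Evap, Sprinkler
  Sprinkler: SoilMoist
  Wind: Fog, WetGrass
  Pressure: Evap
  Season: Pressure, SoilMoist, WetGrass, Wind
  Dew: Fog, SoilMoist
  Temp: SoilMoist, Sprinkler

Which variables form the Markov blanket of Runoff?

The Markov blanket of a node is its parents, its children, and the other parents of its children.
Runoff's parents: Evap, WetGrass.
Children of Runoff: SoilMoist.
For each child, the remaining parents (spouses of Runoff):
  SoilMoist: Evap, Pressure, WetGrass
So the Markov blanket of Runoff is {Evap, Pressure, SoilMoist, WetGrass}.

{Evap, Pressure, SoilMoist, WetGrass}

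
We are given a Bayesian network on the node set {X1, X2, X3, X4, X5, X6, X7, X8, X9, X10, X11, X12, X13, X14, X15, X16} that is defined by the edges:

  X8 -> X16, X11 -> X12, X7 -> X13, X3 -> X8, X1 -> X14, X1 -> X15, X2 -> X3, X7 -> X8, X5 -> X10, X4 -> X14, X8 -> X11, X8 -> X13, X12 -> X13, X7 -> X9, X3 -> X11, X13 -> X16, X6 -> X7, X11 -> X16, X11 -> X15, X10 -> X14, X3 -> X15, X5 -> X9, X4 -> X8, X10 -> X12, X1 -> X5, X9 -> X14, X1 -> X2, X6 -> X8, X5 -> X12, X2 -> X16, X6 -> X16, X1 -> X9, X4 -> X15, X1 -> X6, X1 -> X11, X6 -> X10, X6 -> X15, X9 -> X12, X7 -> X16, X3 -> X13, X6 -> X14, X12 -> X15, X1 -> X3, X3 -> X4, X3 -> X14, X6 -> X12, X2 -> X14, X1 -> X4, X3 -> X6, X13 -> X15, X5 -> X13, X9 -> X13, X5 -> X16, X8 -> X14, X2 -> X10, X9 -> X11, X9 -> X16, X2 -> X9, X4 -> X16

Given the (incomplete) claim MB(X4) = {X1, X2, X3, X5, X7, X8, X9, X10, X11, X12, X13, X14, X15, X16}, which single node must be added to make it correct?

A node's Markov blanket = Pa ∪ Ch ∪ (parents of Ch other than the node itself).
Pa(X4) = {X1, X3}.
Children of X4: X8, X14, X15, X16.
Other parents of X4's children:
  X8 also has parents X3, X6, X7.
  parents(X14) \ {X4} = {X1, X2, X3, X6, X8, X9, X10}.
  parents(X15) \ {X4} = {X1, X3, X6, X11, X12, X13}.
  parents(X16) \ {X4} = {X2, X5, X6, X7, X8, X9, X11, X13}.
MB(X4) = {X1, X2, X3, X5, X6, X7, X8, X9, X10, X11, X12, X13, X14, X15, X16}.
Comparing with the claimed set, X6 is missing.

X6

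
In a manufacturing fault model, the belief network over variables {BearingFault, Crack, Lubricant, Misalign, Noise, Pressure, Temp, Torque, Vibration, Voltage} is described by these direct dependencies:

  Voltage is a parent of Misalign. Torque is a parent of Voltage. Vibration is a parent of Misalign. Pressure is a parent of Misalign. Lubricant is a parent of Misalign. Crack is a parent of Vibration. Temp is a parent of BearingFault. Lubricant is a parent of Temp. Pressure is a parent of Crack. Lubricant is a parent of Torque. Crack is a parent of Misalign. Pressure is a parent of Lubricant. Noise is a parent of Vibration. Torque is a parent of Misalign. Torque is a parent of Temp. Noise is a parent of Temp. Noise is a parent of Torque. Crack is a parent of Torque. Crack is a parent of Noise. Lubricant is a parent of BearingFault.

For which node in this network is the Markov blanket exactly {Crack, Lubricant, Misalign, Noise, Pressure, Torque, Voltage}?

The target node must have every member of {Crack, Lubricant, Misalign, Noise, Pressure, Torque, Voltage} as a parent, child, or co-parent, and no others.
Parents of Vibration: Crack, Noise; children: Misalign; co-parents: Crack, Lubricant, Pressure, Torque, Voltage.
These exactly cover the given set, so the node is Vibration.

Vibration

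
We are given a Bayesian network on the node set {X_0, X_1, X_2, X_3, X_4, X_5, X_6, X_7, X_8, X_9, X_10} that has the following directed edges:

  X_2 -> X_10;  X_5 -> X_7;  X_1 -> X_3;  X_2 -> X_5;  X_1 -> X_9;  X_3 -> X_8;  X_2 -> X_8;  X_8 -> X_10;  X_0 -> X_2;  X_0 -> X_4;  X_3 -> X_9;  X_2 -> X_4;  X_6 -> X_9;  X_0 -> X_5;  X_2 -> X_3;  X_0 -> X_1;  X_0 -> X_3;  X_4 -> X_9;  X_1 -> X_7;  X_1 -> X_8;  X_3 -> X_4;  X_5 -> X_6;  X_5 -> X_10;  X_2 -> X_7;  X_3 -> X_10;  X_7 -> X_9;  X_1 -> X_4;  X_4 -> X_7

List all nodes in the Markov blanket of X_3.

{X_0, X_1, X_2, X_4, X_5, X_6, X_7, X_8, X_9, X_10}

X_3 has parents X_0, X_1, X_2.
X_3's children: X_4, X_8, X_9, X_10.
For each child, the remaining parents (spouses of X_3):
  X_4's other parents are X_0, X_1, X_2.
  X_8's other parents are X_1, X_2.
  X_9's other parents are X_1, X_4, X_6, X_7.
  X_10's other parents are X_2, X_5, X_8.
Taking the union gives {X_0, X_1, X_2, X_4, X_5, X_6, X_7, X_8, X_9, X_10}.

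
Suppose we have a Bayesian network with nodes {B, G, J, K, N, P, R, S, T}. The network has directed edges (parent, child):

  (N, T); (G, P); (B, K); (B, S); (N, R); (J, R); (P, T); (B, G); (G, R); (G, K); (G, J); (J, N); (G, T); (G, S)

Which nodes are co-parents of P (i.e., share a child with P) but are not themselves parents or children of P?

Children of P: T.
  T's other parents are G, N.
Excluding nodes already adjacent to P (G, T), the co-parent-only contribution is {N}.

{N}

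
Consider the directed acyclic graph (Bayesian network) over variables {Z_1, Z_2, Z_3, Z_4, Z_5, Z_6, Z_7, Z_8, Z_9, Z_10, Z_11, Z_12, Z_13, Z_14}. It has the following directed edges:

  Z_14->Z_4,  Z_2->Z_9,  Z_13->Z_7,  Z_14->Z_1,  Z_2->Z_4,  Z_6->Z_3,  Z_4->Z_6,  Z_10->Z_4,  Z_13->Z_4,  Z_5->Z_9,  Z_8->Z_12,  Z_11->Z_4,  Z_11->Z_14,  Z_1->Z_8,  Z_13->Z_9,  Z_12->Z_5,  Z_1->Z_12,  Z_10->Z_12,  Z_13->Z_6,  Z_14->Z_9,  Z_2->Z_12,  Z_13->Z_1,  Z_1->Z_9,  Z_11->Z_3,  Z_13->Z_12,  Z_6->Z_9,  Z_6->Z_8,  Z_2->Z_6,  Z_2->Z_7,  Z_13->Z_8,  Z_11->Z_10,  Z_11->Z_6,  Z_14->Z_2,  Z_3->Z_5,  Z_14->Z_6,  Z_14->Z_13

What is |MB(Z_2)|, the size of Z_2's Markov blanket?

12

Z_2 has parent Z_14.
Z_2's children: Z_4, Z_6, Z_7, Z_9, Z_12.
Co-parents of Z_2 (other parents of its children):
  Z_7 also has parent Z_13.
  parents(Z_4) \ {Z_2} = {Z_10, Z_11, Z_13, Z_14}.
  Z_6 also has parents Z_4, Z_11, Z_13, Z_14.
  Z_12 also has parents Z_1, Z_8, Z_10, Z_13.
  parents(Z_9) \ {Z_2} = {Z_1, Z_5, Z_6, Z_13, Z_14}.
MB(Z_2) = {Z_1, Z_4, Z_5, Z_6, Z_7, Z_8, Z_9, Z_10, Z_11, Z_12, Z_13, Z_14}, which has 12 nodes.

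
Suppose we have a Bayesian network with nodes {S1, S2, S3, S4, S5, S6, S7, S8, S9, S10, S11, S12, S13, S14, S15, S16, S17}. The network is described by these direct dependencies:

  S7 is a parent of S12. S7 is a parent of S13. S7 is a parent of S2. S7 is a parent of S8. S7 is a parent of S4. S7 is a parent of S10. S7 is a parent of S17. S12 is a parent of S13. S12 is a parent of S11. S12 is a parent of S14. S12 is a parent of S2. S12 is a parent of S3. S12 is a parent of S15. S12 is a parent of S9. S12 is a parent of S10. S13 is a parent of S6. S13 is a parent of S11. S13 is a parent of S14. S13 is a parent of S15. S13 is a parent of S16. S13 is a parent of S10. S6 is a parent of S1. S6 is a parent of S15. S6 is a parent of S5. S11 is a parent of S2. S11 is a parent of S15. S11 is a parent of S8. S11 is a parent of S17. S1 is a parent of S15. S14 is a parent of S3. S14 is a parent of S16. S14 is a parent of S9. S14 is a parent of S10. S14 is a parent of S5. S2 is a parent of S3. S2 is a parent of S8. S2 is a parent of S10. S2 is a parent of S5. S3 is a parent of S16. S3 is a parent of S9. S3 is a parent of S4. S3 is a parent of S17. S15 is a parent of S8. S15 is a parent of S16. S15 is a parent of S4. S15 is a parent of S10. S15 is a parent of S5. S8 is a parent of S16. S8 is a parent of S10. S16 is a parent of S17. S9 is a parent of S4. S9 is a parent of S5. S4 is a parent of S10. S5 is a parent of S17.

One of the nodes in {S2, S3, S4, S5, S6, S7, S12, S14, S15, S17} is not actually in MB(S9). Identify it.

Children of S9: S4, S5.
Pa(S9) = {S3, S12, S14}.
Co-parents of S9 (other parents of its children):
  S4: S3, S7, S15
  S5: S2, S6, S14, S15
MB(S9) = {S2, S3, S4, S5, S6, S7, S12, S14, S15}.
S17 is neither a parent, child, nor co-parent of S9, so it does not belong.

S17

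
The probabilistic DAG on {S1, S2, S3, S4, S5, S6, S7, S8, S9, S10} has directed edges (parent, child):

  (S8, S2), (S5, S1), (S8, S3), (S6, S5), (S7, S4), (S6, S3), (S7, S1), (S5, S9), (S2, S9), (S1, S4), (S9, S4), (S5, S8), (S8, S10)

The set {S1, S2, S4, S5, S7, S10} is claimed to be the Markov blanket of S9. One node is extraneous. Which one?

S9 has parents S2, S5.
Ch(S9) = {S4}.
For each child, the remaining parents (spouses of S9):
  S4: S1, S7
MB(S9) = {S1, S2, S4, S5, S7}.
S10 is neither a parent, child, nor co-parent of S9, so it does not belong.

S10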